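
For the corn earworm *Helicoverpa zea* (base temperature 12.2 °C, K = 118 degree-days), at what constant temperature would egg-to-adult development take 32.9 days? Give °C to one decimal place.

Required daily accumulation = 118 / 32.9 = 3.587 DD/day.
T = T_base + 3.587 = 12.2 + 3.587 = 15.787 ≈ 15.8 °C.

15.8 °C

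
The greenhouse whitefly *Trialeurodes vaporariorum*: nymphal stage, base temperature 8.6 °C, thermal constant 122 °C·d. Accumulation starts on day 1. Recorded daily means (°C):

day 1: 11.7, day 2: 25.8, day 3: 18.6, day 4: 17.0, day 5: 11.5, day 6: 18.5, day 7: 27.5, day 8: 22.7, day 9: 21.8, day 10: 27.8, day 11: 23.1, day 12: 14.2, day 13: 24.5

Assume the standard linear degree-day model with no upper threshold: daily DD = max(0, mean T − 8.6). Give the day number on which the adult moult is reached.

day 11

Daily DD above 8.6 °C: 3.1, 17.2, 10.0, 8.4, 2.9, 9.9, 18.9, 14.1, 13.2, 19.2, 14.5, 5.6, 15.9.
Cumulative: 3.1, 20.3, 30.3, 38.7, 41.6, 51.5, 70.4, 84.5, 97.7, 116.9, 131.4, 137.0, 152.9.
The total first reaches 122 DD on day 11.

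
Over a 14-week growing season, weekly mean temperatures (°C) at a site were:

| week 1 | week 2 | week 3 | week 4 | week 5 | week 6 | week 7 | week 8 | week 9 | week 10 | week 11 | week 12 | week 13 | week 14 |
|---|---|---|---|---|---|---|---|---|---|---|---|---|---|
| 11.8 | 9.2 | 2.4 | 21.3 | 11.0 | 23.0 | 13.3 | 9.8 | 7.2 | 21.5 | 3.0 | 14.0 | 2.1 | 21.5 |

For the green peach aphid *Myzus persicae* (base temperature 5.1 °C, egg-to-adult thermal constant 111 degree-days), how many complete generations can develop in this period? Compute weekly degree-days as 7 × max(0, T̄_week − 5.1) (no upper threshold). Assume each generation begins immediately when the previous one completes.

Weekly DD (7 × max(0, T̄ − 5.1)): 46.9, 28.7, 0.0, 113.4, 41.3, 125.3, 57.4, 32.9, 14.7, 114.8, 0.0, 62.3, 0.0, 114.8.
Season total = 752.5 DD.
Complete generations = ⌊752.5 / 111⌋ = 6.

6 generations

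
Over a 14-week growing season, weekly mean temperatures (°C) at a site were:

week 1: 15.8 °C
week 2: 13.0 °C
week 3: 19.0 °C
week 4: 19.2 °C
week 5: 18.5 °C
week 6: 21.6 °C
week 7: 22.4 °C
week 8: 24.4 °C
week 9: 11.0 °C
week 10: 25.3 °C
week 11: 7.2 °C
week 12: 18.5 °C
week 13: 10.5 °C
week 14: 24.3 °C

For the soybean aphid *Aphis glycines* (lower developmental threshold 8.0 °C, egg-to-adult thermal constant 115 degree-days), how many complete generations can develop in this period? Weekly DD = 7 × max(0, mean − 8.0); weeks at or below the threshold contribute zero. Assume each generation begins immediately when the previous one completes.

8 generations

Weekly DD (7 × max(0, T̄ − 8.0)): 54.6, 35.0, 77.0, 78.4, 73.5, 95.2, 100.8, 114.8, 21.0, 121.1, 0.0, 73.5, 17.5, 114.1.
Season total = 976.5 DD.
Complete generations = ⌊976.5 / 115⌋ = 8.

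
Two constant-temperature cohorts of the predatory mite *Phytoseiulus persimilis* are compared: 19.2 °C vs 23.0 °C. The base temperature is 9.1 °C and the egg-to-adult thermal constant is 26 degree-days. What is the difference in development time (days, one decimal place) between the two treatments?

At 19.2 °C: 26 / (19.2 − 9.1) = 26 / 10.1 = 2.574 d.
At 23.0 °C: 26 / (23.0 − 9.1) = 26 / 13.9 = 1.871 d.
Difference = |2.574 − 1.871| = 0.704 ≈ 0.7 days.

0.7 days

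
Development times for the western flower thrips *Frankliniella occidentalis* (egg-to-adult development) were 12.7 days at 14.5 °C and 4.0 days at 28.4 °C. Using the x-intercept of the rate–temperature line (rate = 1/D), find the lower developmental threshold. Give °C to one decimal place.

8.1 °C

Under the model K = D·(T − T_b), so D₁·(T₁ − T_b) = D₂·(T₂ − T_b).
12.7·(14.5 − T_b) = 4.0·(28.4 − T_b)
T_b = (12.7·14.5 − 4.0·28.4) / (12.7 − 4.0) = 70.55 / 8.7 = 8.109 °C ≈ 8.1 °C.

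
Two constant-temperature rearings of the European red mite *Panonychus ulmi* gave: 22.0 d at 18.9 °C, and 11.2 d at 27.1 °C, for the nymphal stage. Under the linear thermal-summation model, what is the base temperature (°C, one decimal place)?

Equal thermal constants: D₁(T₁ − T_b) = D₂(T₂ − T_b).
22.0·(18.9 − T_b) = 11.2·(27.1 − T_b)
T_b = (22.0·18.9 − 11.2·27.1) / (22.0 − 11.2) = 112.28 / 10.8 = 10.396 °C ≈ 10.4 °C.

10.4 °C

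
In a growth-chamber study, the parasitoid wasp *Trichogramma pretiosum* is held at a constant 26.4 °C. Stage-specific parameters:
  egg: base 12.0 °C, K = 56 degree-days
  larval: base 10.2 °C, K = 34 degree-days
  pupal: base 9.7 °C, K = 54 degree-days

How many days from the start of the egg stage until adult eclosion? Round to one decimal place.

9.2 days

egg: 56 / (26.4 − 12.0) = 56 / 14.4 = 3.889 d.
larval: 34 / (26.4 − 10.2) = 34 / 16.2 = 2.099 d.
pupal: 54 / (26.4 − 9.7) = 54 / 16.7 = 3.234 d.
Sum = 9.221 ≈ 9.2 days.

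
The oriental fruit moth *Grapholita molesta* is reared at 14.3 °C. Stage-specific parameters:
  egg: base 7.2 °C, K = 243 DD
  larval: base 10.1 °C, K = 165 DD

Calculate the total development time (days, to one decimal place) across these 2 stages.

egg: 243 / (14.3 − 7.2) = 243 / 7.1 = 34.225 d.
larval: 165 / (14.3 − 10.1) = 165 / 4.2 = 39.286 d.
Sum = 73.511 ≈ 73.5 days.

73.5 days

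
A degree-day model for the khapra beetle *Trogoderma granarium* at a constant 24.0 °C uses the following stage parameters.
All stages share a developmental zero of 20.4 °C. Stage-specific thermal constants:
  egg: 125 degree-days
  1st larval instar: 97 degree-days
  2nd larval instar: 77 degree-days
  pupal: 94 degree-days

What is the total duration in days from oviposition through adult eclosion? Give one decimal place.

109.2 days

Daily accumulation at 24.0 °C = 24.0 − 20.4 = 3.6 DD/day.
Total K = 125 + 97 + 77 + 94 = 393 DD.
Total duration = 393 / 3.6 = 109.167 ≈ 109.2 days.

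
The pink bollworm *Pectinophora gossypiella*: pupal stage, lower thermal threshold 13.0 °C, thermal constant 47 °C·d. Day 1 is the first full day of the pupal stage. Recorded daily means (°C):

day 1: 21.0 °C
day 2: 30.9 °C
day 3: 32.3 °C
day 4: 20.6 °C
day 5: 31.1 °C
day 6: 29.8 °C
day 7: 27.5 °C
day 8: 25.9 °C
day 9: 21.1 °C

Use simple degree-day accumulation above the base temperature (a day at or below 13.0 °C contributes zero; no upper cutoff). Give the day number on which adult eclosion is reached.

day 4

Daily DD above 13.0 °C: 8.0, 17.9, 19.3, 7.6, 18.1, 16.8, 14.5, 12.9, 8.1.
Cumulative: 8.0, 25.9, 45.2, 52.8, 70.9, 87.7, 102.2, 115.1, 123.2.
The total first reaches 47 DD on day 4.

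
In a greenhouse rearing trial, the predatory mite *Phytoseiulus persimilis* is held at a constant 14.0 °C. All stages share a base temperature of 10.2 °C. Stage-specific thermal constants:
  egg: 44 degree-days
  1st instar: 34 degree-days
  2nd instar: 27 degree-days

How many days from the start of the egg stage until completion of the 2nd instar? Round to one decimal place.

27.6 days

Daily accumulation at 14.0 °C = 14.0 − 10.2 = 3.8 DD/day.
Total K = 44 + 34 + 27 = 105 DD.
Total duration = 105 / 3.8 = 27.632 ≈ 27.6 days.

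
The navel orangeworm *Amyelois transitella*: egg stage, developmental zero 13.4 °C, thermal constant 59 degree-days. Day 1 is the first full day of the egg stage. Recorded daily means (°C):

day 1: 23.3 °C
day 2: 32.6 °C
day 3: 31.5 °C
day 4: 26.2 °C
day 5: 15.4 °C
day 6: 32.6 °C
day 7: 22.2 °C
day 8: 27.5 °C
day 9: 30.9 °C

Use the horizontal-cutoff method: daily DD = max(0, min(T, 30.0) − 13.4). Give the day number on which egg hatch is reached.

Daily DD above 13.4 °C (capped at 16.6): 9.9, 16.6, 16.6, 12.8, 2.0, 16.6, 8.8, 14.1, 16.6.
Cumulative: 9.9, 26.5, 43.1, 55.9, 57.9, 74.5, 83.3, 97.4, 114.0.
The total first reaches 59 DD on day 6.

day 6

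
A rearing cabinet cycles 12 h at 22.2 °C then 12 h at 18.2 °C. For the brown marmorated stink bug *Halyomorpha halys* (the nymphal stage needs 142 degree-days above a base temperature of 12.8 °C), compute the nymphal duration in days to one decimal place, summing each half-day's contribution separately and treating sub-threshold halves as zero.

19.2 days

Day half: max(0, 22.2 − 12.8) × 0.5 = 9.4 × 0.5 = 4.70 DD.
Night half: max(0, 18.2 − 12.8) × 0.5 = 5.4 × 0.5 = 2.70 DD.
Per 24 h: 7.40 DD/day.
Duration = 142 / 7.40 = 19.189 ≈ 19.2 days.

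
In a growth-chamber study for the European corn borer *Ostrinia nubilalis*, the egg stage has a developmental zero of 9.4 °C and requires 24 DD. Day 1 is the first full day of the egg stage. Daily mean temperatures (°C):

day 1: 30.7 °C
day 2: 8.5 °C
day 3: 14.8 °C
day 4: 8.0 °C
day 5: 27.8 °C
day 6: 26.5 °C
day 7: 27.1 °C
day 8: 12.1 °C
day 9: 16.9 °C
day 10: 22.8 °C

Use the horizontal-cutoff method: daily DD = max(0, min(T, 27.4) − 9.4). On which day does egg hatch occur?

Daily DD above 9.4 °C (capped at 18.0): 18.0, 0.0, 5.4, 0.0, 18.0, 17.1, 17.7, 2.7, 7.5, 13.4.
Cumulative: 18.0, 18.0, 23.4, 23.4, 41.4, 58.5, 76.2, 78.9, 86.4, 99.8.
The total first reaches 24 DD on day 5.

day 5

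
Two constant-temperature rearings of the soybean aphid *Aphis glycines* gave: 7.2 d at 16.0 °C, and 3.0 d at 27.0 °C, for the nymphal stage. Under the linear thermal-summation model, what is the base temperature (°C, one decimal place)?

Linear rate model ⇒ the product D·(T − T_b) is constant across temperatures.
7.2·(16.0 − T_b) = 3.0·(27.0 − T_b)
T_b = (7.2·16.0 − 3.0·27.0) / (7.2 − 3.0) = 34.20 / 4.2 = 8.143 °C ≈ 8.1 °C.

8.1 °C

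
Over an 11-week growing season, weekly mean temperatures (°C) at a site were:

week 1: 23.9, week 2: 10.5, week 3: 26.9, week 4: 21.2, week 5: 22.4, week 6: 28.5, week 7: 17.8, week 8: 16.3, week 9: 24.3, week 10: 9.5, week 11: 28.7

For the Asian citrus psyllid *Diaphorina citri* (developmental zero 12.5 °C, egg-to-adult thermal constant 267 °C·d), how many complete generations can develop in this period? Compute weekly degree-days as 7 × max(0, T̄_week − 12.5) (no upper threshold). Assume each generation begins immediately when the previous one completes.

2 generations

Weekly DD (7 × max(0, T̄ − 12.5)): 79.8, 0.0, 100.8, 60.9, 69.3, 112.0, 37.1, 26.6, 82.6, 0.0, 113.4.
Season total = 682.5 DD.
Complete generations = ⌊682.5 / 267⌋ = 2.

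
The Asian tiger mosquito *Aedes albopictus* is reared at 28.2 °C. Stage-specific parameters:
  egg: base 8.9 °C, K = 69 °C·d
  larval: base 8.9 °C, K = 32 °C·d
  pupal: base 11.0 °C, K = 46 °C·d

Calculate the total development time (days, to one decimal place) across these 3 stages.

egg: 69 / (28.2 − 8.9) = 69 / 19.3 = 3.575 d.
larval: 32 / (28.2 − 8.9) = 32 / 19.3 = 1.658 d.
pupal: 46 / (28.2 − 11.0) = 46 / 17.2 = 2.674 d.
Sum = 7.908 ≈ 7.9 days.

7.9 days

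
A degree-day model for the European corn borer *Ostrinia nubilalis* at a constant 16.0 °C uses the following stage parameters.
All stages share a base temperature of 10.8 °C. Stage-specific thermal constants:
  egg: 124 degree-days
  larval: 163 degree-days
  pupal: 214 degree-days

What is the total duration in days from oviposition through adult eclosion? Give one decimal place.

Daily accumulation at 16.0 °C = 16.0 − 10.8 = 5.2 DD/day.
Total K = 124 + 163 + 214 = 501 DD.
Total duration = 501 / 5.2 = 96.346 ≈ 96.3 days.

96.3 days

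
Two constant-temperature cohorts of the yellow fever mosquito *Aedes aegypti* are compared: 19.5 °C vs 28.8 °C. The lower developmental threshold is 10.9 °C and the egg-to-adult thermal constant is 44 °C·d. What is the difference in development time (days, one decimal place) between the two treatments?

2.7 days

At 19.5 °C: 44 / (19.5 − 10.9) = 44 / 8.6 = 5.116 d.
At 28.8 °C: 44 / (28.8 − 10.9) = 44 / 17.9 = 2.458 d.
Difference = |5.116 − 2.458| = 2.658 ≈ 2.7 days.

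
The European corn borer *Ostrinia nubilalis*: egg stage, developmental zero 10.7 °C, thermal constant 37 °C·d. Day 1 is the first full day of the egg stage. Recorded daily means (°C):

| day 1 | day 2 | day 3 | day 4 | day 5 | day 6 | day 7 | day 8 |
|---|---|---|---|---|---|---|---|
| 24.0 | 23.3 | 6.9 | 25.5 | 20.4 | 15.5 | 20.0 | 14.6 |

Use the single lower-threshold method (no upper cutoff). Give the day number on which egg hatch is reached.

day 4

Daily DD above 10.7 °C: 13.3, 12.6, 0.0, 14.8, 9.7, 4.8, 9.3, 3.9.
Cumulative: 13.3, 25.9, 25.9, 40.7, 50.4, 55.2, 64.5, 68.4.
The total first reaches 37 DD on day 4.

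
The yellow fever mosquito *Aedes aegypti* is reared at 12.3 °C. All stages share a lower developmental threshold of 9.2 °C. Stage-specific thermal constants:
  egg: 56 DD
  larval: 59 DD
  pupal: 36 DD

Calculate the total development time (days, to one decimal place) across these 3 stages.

Daily accumulation at 12.3 °C = 12.3 − 9.2 = 3.1 DD/day.
Total K = 56 + 59 + 36 = 151 DD.
Total duration = 151 / 3.1 = 48.710 ≈ 48.7 days.

48.7 days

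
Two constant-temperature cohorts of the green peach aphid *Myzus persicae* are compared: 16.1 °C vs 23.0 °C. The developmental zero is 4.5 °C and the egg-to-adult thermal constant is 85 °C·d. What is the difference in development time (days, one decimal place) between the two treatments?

At 16.1 °C: 85 / (16.1 − 4.5) = 85 / 11.6 = 7.328 d.
At 23.0 °C: 85 / (23.0 − 4.5) = 85 / 18.5 = 4.595 d.
Difference = |7.328 − 4.595| = 2.733 ≈ 2.7 days.

2.7 days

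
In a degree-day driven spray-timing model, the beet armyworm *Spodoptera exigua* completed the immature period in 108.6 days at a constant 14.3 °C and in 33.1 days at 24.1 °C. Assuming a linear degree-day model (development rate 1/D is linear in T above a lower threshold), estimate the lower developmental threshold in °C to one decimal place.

10.0 °C

Linear rate model ⇒ the product D·(T − T_b) is constant across temperatures.
108.6·(14.3 − T_b) = 33.1·(24.1 − T_b)
T_b = (108.6·14.3 − 33.1·24.1) / (108.6 − 33.1) = 755.27 / 75.5 = 10.004 °C ≈ 10.0 °C.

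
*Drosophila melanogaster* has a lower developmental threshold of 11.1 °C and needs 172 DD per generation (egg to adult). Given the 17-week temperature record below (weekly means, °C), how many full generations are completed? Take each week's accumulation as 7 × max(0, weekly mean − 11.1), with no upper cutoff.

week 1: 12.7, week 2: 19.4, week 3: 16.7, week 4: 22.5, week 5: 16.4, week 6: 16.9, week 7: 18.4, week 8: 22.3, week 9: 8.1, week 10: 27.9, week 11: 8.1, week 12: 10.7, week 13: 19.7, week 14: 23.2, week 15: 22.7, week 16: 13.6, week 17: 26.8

Weekly DD (7 × max(0, T̄ − 11.1)): 11.2, 58.1, 39.2, 79.8, 37.1, 40.6, 51.1, 78.4, 0.0, 117.6, 0.0, 0.0, 60.2, 84.7, 81.2, 17.5, 109.9.
Season total = 866.6 DD.
Complete generations = ⌊866.6 / 172⌋ = 5.

5 generations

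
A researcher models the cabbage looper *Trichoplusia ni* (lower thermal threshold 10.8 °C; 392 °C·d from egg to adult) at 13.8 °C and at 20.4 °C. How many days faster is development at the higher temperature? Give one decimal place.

89.8 days

At 13.8 °C: 392 / (13.8 − 10.8) = 392 / 3.0 = 130.667 d.
At 20.4 °C: 392 / (20.4 − 10.8) = 392 / 9.6 = 40.833 d.
Difference = |130.667 − 40.833| = 89.833 ≈ 89.8 days.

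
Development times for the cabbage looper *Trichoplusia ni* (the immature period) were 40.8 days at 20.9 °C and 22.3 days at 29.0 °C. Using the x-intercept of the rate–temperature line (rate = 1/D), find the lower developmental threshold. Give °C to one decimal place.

11.1 °C

Linear rate model ⇒ the product D·(T − T_b) is constant across temperatures.
40.8·(20.9 − T_b) = 22.3·(29.0 − T_b)
T_b = (40.8·20.9 − 22.3·29.0) / (40.8 − 22.3) = 206.02 / 18.5 = 11.136 °C ≈ 11.1 °C.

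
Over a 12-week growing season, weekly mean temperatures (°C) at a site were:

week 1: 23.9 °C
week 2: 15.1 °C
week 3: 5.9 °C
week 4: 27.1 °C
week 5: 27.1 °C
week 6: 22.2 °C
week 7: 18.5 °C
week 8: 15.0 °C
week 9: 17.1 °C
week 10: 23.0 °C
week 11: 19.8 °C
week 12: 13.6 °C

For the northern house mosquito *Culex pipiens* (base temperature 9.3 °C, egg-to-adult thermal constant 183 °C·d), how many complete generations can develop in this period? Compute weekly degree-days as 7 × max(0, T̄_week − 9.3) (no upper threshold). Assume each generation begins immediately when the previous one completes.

4 generations

Weekly DD (7 × max(0, T̄ − 9.3)): 102.2, 40.6, 0.0, 124.6, 124.6, 90.3, 64.4, 39.9, 54.6, 95.9, 73.5, 30.1.
Season total = 840.7 DD.
Complete generations = ⌊840.7 / 183⌋ = 4.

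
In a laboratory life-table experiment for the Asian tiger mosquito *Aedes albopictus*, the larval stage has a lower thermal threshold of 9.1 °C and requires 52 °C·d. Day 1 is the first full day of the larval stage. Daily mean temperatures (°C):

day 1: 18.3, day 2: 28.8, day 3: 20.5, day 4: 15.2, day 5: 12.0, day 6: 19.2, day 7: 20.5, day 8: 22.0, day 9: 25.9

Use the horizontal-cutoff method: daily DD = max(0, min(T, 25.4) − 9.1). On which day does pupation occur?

Daily DD above 9.1 °C (capped at 16.3): 9.2, 16.3, 11.4, 6.1, 2.9, 10.1, 11.4, 12.9, 16.3.
Cumulative: 9.2, 25.5, 36.9, 43.0, 45.9, 56.0, 67.4, 80.3, 96.6.
The total first reaches 52 DD on day 6.

day 6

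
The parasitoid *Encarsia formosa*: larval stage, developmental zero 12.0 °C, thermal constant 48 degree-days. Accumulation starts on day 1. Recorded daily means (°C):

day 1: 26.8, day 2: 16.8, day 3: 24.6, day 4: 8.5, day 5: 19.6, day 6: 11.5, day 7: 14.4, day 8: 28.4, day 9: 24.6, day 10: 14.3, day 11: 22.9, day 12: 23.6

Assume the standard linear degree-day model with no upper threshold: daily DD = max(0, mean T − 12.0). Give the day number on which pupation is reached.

Daily DD above 12.0 °C: 14.8, 4.8, 12.6, 0.0, 7.6, 0.0, 2.4, 16.4, 12.6, 2.3, 10.9, 11.6.
Cumulative: 14.8, 19.6, 32.2, 32.2, 39.8, 39.8, 42.2, 58.6, 71.2, 73.5, 84.4, 96.0.
The total first reaches 48 DD on day 8.

day 8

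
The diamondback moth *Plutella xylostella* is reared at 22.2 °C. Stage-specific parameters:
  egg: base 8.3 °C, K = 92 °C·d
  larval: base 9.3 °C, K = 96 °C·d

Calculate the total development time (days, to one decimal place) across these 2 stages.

14.1 days

egg: 92 / (22.2 − 8.3) = 92 / 13.9 = 6.619 d.
larval: 96 / (22.2 − 9.3) = 96 / 12.9 = 7.442 d.
Sum = 14.061 ≈ 14.1 days.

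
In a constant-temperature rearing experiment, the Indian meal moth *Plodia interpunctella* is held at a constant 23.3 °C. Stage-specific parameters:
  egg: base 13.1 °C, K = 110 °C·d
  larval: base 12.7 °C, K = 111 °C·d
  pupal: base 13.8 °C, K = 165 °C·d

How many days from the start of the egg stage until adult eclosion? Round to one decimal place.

egg: 110 / (23.3 − 13.1) = 110 / 10.2 = 10.784 d.
larval: 111 / (23.3 − 12.7) = 111 / 10.6 = 10.472 d.
pupal: 165 / (23.3 − 13.8) = 165 / 9.5 = 17.368 d.
Sum = 38.624 ≈ 38.6 days.

38.6 days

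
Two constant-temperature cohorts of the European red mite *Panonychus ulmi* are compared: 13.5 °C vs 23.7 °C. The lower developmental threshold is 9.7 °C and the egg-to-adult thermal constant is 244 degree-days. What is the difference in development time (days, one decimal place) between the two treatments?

46.8 days

At 13.5 °C: 244 / (13.5 − 9.7) = 244 / 3.8 = 64.211 d.
At 23.7 °C: 244 / (23.7 − 9.7) = 244 / 14.0 = 17.429 d.
Difference = |64.211 − 17.429| = 46.782 ≈ 46.8 days.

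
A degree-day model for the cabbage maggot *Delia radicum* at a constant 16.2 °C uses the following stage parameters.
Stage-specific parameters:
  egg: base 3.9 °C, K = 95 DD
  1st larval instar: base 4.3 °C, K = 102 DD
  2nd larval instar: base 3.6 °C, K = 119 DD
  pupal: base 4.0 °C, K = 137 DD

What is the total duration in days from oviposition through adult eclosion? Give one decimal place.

egg: 95 / (16.2 − 3.9) = 95 / 12.3 = 7.724 d.
1st larval instar: 102 / (16.2 − 4.3) = 102 / 11.9 = 8.571 d.
2nd larval instar: 119 / (16.2 − 3.6) = 119 / 12.6 = 9.444 d.
pupal: 137 / (16.2 − 4.0) = 137 / 12.2 = 11.230 d.
Sum = 36.969 ≈ 37.0 days.

37.0 days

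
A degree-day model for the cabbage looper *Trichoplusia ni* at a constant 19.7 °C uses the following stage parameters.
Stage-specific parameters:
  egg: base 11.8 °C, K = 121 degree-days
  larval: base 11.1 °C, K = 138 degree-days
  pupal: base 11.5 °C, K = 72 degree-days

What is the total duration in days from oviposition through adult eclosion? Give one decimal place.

40.1 days

egg: 121 / (19.7 − 11.8) = 121 / 7.9 = 15.316 d.
larval: 138 / (19.7 − 11.1) = 138 / 8.6 = 16.047 d.
pupal: 72 / (19.7 − 11.5) = 72 / 8.2 = 8.780 d.
Sum = 40.143 ≈ 40.1 days.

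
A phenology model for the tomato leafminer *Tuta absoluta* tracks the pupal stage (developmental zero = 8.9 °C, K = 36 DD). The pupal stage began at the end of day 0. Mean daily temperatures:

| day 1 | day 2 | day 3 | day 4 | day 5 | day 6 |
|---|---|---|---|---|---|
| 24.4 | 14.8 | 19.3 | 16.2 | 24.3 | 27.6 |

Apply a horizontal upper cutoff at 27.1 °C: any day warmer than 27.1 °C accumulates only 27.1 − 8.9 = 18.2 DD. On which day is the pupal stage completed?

Daily DD above 8.9 °C (capped at 18.2): 15.5, 5.9, 10.4, 7.3, 15.4, 18.2.
Cumulative: 15.5, 21.4, 31.8, 39.1, 54.5, 72.7.
The total first reaches 36 DD on day 4.

day 4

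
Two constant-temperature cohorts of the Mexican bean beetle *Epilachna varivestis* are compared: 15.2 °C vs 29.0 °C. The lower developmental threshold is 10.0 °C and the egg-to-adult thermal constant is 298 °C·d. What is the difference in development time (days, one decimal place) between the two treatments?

At 15.2 °C: 298 / (15.2 − 10.0) = 298 / 5.2 = 57.308 d.
At 29.0 °C: 298 / (29.0 − 10.0) = 298 / 19.0 = 15.684 d.
Difference = |57.308 − 15.684| = 41.623 ≈ 41.6 days.

41.6 days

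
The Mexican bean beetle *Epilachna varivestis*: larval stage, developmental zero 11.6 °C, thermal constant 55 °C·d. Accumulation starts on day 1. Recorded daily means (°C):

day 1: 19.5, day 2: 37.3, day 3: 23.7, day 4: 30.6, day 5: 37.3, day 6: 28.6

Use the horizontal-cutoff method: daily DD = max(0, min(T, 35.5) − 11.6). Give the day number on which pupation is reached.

day 4

Daily DD above 11.6 °C (capped at 23.9): 7.9, 23.9, 12.1, 19.0, 23.9, 17.0.
Cumulative: 7.9, 31.8, 43.9, 62.9, 86.8, 103.8.
The total first reaches 55 DD on day 4.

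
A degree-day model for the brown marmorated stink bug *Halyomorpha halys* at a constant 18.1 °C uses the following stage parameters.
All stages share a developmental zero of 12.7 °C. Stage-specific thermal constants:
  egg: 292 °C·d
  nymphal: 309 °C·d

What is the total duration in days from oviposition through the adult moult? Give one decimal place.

111.3 days

Daily accumulation at 18.1 °C = 18.1 − 12.7 = 5.4 DD/day.
Total K = 292 + 309 = 601 DD.
Total duration = 601 / 5.4 = 111.296 ≈ 111.3 days.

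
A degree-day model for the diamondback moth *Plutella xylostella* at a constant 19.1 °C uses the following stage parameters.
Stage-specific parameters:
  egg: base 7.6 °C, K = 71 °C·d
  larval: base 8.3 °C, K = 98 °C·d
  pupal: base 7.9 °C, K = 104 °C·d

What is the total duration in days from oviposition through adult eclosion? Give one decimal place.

24.5 days

egg: 71 / (19.1 − 7.6) = 71 / 11.5 = 6.174 d.
larval: 98 / (19.1 − 8.3) = 98 / 10.8 = 9.074 d.
pupal: 104 / (19.1 − 7.9) = 104 / 11.2 = 9.286 d.
Sum = 24.534 ≈ 24.5 days.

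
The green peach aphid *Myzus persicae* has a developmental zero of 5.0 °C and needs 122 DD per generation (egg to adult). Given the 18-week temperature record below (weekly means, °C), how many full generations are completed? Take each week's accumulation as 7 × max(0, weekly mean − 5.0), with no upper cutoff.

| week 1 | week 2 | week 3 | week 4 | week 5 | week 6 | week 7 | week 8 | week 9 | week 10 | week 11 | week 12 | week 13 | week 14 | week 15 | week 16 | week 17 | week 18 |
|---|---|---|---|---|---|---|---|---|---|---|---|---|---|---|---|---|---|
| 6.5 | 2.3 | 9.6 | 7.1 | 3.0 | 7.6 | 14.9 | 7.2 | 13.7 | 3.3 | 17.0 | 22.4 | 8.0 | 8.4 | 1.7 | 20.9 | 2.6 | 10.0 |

Weekly DD (7 × max(0, T̄ − 5.0)): 10.5, 0.0, 32.2, 14.7, 0.0, 18.2, 69.3, 15.4, 60.9, 0.0, 84.0, 121.8, 21.0, 23.8, 0.0, 111.3, 0.0, 35.0.
Season total = 618.1 DD.
Complete generations = ⌊618.1 / 122⌋ = 5.

5 generations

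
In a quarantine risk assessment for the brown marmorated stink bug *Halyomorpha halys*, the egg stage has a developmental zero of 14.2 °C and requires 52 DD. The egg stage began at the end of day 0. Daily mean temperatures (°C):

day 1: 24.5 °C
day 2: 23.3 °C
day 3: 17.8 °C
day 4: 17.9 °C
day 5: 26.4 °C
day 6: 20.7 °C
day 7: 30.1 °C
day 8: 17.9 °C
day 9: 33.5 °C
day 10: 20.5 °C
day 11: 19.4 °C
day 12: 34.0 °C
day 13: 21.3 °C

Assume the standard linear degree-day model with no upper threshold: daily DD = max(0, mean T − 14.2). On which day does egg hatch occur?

Daily DD above 14.2 °C: 10.3, 9.1, 3.6, 3.7, 12.2, 6.5, 15.9, 3.7, 19.3, 6.3, 5.2, 19.8, 7.1.
Cumulative: 10.3, 19.4, 23.0, 26.7, 38.9, 45.4, 61.3, 65.0, 84.3, 90.6, 95.8, 115.6, 122.7.
The total first reaches 52 DD on day 7.

day 7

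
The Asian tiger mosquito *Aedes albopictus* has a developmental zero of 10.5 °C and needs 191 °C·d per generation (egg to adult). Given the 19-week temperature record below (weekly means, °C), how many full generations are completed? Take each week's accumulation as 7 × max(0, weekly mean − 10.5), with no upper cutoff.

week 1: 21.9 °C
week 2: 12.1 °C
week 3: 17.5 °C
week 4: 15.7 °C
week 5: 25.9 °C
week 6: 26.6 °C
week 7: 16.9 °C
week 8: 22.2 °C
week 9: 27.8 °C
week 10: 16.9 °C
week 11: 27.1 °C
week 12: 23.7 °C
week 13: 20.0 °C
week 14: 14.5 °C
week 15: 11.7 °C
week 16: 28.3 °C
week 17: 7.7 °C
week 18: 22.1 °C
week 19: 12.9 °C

6 generations

Weekly DD (7 × max(0, T̄ − 10.5)): 79.8, 11.2, 49.0, 36.4, 107.8, 112.7, 44.8, 81.9, 121.1, 44.8, 116.2, 92.4, 66.5, 28.0, 8.4, 124.6, 0.0, 81.2, 16.8.
Season total = 1223.6 DD.
Complete generations = ⌊1223.6 / 191⌋ = 6.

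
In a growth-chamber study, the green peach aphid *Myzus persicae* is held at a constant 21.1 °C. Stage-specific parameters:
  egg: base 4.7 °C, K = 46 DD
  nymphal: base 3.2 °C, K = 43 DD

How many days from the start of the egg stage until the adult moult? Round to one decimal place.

egg: 46 / (21.1 − 4.7) = 46 / 16.4 = 2.805 d.
nymphal: 43 / (21.1 − 3.2) = 43 / 17.9 = 2.402 d.
Sum = 5.207 ≈ 5.2 days.

5.2 days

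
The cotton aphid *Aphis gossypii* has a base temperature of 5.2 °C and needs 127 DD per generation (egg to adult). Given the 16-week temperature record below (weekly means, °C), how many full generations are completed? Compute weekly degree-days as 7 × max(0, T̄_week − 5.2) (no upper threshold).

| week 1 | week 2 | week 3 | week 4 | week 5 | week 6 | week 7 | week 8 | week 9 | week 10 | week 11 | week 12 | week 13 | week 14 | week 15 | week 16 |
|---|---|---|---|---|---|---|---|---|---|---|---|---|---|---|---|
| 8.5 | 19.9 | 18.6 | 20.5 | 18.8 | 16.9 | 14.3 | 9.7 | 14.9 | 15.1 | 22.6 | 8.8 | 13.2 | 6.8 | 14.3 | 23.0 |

8 generations

Weekly DD (7 × max(0, T̄ − 5.2)): 23.1, 102.9, 93.8, 107.1, 95.2, 81.9, 63.7, 31.5, 67.9, 69.3, 121.8, 25.2, 56.0, 11.2, 63.7, 124.6.
Season total = 1138.9 DD.
Complete generations = ⌊1138.9 / 127⌋ = 8.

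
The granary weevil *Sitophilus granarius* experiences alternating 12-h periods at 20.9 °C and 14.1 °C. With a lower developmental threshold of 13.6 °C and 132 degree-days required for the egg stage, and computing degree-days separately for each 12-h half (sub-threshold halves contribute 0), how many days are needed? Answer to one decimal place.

33.8 days

Day half: max(0, 20.9 − 13.6) × 0.5 = 7.3 × 0.5 = 3.65 DD.
Night half: max(0, 14.1 − 13.6) × 0.5 = 0.5 × 0.5 = 0.25 DD.
Per 24 h: 3.90 DD/day.
Duration = 132 / 3.90 = 33.846 ≈ 33.8 days.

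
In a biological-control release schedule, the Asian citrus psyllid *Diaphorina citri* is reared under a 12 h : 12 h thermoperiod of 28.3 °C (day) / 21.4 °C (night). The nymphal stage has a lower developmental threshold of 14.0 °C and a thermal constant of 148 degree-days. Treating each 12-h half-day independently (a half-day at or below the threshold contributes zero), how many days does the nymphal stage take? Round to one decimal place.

Day half: max(0, 28.3 − 14.0) × 0.5 = 14.3 × 0.5 = 7.15 DD.
Night half: max(0, 21.4 − 14.0) × 0.5 = 7.4 × 0.5 = 3.70 DD.
Per 24 h: 10.85 DD/day.
Duration = 148 / 10.85 = 13.641 ≈ 13.6 days.

13.6 days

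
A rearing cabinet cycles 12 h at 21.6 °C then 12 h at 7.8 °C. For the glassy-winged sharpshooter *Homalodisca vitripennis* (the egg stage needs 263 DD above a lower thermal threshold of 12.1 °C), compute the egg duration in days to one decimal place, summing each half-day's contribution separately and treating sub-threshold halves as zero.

55.4 days

Day half: max(0, 21.6 − 12.1) × 0.5 = 9.5 × 0.5 = 4.75 DD.
Night half: max(0, 7.8 − 12.1) × 0.5 = 0.0 × 0.5 = 0.00 DD.
Per 24 h: 4.75 DD/day.
Duration = 263 / 4.75 = 55.368 ≈ 55.4 days.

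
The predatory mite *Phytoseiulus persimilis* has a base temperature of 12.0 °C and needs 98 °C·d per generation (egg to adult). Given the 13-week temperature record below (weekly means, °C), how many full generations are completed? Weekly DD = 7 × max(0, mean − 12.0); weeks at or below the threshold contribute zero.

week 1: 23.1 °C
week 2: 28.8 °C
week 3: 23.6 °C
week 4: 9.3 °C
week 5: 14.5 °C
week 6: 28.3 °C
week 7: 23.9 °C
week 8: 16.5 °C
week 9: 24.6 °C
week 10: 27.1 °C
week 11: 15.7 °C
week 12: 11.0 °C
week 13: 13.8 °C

7 generations

Weekly DD (7 × max(0, T̄ − 12.0)): 77.7, 117.6, 81.2, 0.0, 17.5, 114.1, 83.3, 31.5, 88.2, 105.7, 25.9, 0.0, 12.6.
Season total = 755.3 DD.
Complete generations = ⌊755.3 / 98⌋ = 7.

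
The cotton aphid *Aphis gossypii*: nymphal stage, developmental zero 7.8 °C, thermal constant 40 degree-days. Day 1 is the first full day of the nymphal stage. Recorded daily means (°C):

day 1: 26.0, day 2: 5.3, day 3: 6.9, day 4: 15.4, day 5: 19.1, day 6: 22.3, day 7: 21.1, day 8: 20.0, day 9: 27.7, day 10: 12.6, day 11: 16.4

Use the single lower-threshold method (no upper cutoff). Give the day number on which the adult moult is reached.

Daily DD above 7.8 °C: 18.2, 0.0, 0.0, 7.6, 11.3, 14.5, 13.3, 12.2, 19.9, 4.8, 8.6.
Cumulative: 18.2, 18.2, 18.2, 25.8, 37.1, 51.6, 64.9, 77.1, 97.0, 101.8, 110.4.
The total first reaches 40 DD on day 6.

day 6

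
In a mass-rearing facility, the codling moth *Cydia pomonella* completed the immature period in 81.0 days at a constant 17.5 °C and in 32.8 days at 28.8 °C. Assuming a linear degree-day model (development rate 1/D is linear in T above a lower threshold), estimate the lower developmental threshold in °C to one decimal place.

9.8 °C

Equal thermal constants: D₁(T₁ − T_b) = D₂(T₂ − T_b).
81.0·(17.5 − T_b) = 32.8·(28.8 − T_b)
T_b = (81.0·17.5 − 32.8·28.8) / (81.0 − 32.8) = 472.86 / 48.2 = 9.810 °C ≈ 9.8 °C.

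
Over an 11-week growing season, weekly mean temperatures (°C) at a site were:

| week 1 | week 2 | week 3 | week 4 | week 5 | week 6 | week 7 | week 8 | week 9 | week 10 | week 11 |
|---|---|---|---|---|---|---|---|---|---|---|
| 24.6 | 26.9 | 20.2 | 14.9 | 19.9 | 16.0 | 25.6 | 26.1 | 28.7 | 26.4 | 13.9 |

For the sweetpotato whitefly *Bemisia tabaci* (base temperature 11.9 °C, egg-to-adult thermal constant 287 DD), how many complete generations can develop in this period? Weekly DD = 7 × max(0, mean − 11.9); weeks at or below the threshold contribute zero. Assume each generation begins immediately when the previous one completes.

Weekly DD (7 × max(0, T̄ − 11.9)): 88.9, 105.0, 58.1, 21.0, 56.0, 28.7, 95.9, 99.4, 117.6, 101.5, 14.0.
Season total = 786.1 DD.
Complete generations = ⌊786.1 / 287⌋ = 2.

2 generations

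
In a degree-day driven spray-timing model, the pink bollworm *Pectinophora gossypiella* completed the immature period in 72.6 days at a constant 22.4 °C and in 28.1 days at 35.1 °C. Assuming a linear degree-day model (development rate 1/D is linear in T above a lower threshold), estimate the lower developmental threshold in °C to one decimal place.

Equal thermal constants: D₁(T₁ − T_b) = D₂(T₂ − T_b).
72.6·(22.4 − T_b) = 28.1·(35.1 − T_b)
T_b = (72.6·22.4 − 28.1·35.1) / (72.6 − 28.1) = 639.93 / 44.5 = 14.380 °C ≈ 14.4 °C.

14.4 °C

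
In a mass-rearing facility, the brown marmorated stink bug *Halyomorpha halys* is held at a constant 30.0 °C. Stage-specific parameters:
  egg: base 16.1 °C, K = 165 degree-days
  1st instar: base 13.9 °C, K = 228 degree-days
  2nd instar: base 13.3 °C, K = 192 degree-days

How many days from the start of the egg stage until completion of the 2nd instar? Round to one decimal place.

37.5 days

egg: 165 / (30.0 − 16.1) = 165 / 13.9 = 11.871 d.
1st instar: 228 / (30.0 − 13.9) = 228 / 16.1 = 14.161 d.
2nd instar: 192 / (30.0 − 13.3) = 192 / 16.7 = 11.497 d.
Sum = 37.529 ≈ 37.5 days.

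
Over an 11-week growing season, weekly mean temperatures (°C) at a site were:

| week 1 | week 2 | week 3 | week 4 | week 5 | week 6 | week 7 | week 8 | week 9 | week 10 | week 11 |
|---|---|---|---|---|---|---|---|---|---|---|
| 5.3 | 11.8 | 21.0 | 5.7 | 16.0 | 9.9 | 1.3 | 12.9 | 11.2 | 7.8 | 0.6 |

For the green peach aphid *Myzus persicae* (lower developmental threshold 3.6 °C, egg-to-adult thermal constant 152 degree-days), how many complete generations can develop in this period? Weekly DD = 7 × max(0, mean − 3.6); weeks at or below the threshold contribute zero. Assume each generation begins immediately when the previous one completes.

Weekly DD (7 × max(0, T̄ − 3.6)): 11.9, 57.4, 121.8, 14.7, 86.8, 44.1, 0.0, 65.1, 53.2, 29.4, 0.0.
Season total = 484.4 DD.
Complete generations = ⌊484.4 / 152⌋ = 3.

3 generations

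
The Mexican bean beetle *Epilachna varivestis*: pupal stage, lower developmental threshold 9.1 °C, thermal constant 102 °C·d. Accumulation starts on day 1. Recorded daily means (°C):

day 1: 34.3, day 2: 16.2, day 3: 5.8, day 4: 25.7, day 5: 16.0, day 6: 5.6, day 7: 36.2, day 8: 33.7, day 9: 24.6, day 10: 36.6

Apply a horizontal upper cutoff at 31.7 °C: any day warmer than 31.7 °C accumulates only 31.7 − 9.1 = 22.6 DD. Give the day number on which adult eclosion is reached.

day 9

Daily DD above 9.1 °C (capped at 22.6): 22.6, 7.1, 0.0, 16.6, 6.9, 0.0, 22.6, 22.6, 15.5, 22.6.
Cumulative: 22.6, 29.7, 29.7, 46.3, 53.2, 53.2, 75.8, 98.4, 113.9, 136.5.
The total first reaches 102 DD on day 9.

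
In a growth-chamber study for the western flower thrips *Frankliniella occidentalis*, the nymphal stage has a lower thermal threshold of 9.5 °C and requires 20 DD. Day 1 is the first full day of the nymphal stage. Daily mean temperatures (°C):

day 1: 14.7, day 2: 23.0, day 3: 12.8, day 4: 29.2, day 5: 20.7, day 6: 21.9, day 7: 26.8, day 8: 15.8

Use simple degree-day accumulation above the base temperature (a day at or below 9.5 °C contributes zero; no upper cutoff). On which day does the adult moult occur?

Daily DD above 9.5 °C: 5.2, 13.5, 3.3, 19.7, 11.2, 12.4, 17.3, 6.3.
Cumulative: 5.2, 18.7, 22.0, 41.7, 52.9, 65.3, 82.6, 88.9.
The total first reaches 20 DD on day 3.

day 3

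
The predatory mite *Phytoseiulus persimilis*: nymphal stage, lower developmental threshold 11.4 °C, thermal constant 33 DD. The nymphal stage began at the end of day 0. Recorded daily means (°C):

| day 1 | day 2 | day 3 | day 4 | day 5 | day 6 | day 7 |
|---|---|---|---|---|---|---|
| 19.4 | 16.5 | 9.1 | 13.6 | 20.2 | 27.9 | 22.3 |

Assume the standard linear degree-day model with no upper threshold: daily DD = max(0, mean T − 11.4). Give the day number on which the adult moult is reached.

day 6

Daily DD above 11.4 °C: 8.0, 5.1, 0.0, 2.2, 8.8, 16.5, 10.9.
Cumulative: 8.0, 13.1, 13.1, 15.3, 24.1, 40.6, 51.5.
The total first reaches 33 DD on day 6.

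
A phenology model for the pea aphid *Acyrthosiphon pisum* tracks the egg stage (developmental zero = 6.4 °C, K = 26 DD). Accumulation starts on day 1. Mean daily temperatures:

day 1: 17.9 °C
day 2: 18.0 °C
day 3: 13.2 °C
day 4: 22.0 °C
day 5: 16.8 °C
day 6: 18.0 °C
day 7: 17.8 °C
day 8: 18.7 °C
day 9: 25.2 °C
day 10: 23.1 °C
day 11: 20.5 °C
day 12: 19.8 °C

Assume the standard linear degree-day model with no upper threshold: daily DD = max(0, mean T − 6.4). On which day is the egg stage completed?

day 3

Daily DD above 6.4 °C: 11.5, 11.6, 6.8, 15.6, 10.4, 11.6, 11.4, 12.3, 18.8, 16.7, 14.1, 13.4.
Cumulative: 11.5, 23.1, 29.9, 45.5, 55.9, 67.5, 78.9, 91.2, 110.0, 126.7, 140.8, 154.2.
The total first reaches 26 DD on day 3.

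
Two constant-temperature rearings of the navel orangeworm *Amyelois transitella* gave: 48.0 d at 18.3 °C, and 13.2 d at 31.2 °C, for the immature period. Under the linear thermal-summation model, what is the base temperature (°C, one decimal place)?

Linear rate model ⇒ the product D·(T − T_b) is constant across temperatures.
48.0·(18.3 − T_b) = 13.2·(31.2 − T_b)
T_b = (48.0·18.3 − 13.2·31.2) / (48.0 − 13.2) = 466.56 / 34.8 = 13.407 °C ≈ 13.4 °C.

13.4 °C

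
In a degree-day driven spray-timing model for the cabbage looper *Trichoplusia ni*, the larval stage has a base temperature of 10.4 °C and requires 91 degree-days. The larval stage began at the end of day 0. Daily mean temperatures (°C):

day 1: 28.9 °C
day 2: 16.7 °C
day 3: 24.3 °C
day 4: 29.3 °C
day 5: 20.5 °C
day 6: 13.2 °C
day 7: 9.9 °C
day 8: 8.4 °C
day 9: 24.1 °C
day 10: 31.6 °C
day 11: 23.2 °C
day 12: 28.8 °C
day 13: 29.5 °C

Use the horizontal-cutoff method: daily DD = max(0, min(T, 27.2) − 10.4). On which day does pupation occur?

day 10

Daily DD above 10.4 °C (capped at 16.8): 16.8, 6.3, 13.9, 16.8, 10.1, 2.8, 0.0, 0.0, 13.7, 16.8, 12.8, 16.8, 16.8.
Cumulative: 16.8, 23.1, 37.0, 53.8, 63.9, 66.7, 66.7, 66.7, 80.4, 97.2, 110.0, 126.8, 143.6.
The total first reaches 91 DD on day 10.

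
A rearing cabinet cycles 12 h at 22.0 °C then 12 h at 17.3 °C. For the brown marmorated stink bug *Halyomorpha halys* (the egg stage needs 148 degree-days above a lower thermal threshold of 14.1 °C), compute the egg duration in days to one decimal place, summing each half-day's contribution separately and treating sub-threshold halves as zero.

26.7 days

Day half: max(0, 22.0 − 14.1) × 0.5 = 7.9 × 0.5 = 3.95 DD.
Night half: max(0, 17.3 − 14.1) × 0.5 = 3.2 × 0.5 = 1.60 DD.
Per 24 h: 5.55 DD/day.
Duration = 148 / 5.55 = 26.667 ≈ 26.7 days.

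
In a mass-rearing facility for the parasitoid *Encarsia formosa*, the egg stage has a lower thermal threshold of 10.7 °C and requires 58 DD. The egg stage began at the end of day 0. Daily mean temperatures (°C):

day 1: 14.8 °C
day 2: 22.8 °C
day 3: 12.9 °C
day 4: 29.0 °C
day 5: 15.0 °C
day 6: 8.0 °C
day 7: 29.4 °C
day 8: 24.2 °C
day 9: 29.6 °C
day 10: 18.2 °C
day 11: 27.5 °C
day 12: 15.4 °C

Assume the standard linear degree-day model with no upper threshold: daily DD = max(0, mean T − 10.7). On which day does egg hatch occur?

day 7

Daily DD above 10.7 °C: 4.1, 12.1, 2.2, 18.3, 4.3, 0.0, 18.7, 13.5, 18.9, 7.5, 16.8, 4.7.
Cumulative: 4.1, 16.2, 18.4, 36.7, 41.0, 41.0, 59.7, 73.2, 92.1, 99.6, 116.4, 121.1.
The total first reaches 58 DD on day 7.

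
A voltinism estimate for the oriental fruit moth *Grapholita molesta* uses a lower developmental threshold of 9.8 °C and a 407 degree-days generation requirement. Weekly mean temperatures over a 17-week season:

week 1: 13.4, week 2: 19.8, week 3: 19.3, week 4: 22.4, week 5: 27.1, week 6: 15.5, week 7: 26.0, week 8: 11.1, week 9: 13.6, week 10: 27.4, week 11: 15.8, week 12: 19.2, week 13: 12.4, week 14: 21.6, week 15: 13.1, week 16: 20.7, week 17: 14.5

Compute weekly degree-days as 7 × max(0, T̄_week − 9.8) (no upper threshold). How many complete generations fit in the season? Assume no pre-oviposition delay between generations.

2 generations

Weekly DD (7 × max(0, T̄ − 9.8)): 25.2, 70.0, 66.5, 88.2, 121.1, 39.9, 113.4, 9.1, 26.6, 123.2, 42.0, 65.8, 18.2, 82.6, 23.1, 76.3, 32.9.
Season total = 1024.1 DD.
Complete generations = ⌊1024.1 / 407⌋ = 2.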